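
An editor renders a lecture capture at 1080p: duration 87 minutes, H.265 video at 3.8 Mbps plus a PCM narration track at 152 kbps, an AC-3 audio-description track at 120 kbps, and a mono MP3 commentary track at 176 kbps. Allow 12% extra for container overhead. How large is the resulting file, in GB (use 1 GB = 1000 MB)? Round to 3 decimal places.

87 min = 5220 s
Audio total: 152 + 120 + 176 = 448 kbps = 0.448 Mbps.
Total bitrate: 3.8 + 0.448 = 4.248 Mbps.
Stream data: 4.248 Mbps × 5220 s = 22174.6 Mb.
With 12% container overhead: ×1.12.
24,836 Mb ÷ 8 = 3,104 MB → 3.104 GB.

3.104 GB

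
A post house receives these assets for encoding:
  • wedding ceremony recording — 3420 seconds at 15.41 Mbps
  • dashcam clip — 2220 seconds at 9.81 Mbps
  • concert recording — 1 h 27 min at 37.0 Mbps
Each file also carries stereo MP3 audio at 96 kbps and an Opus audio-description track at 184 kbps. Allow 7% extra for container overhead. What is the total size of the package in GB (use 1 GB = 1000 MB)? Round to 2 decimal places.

36.20 GB

Audio total: 96 + 184 = 280 kbps = 0.280 Mbps.
wedding ceremony recording: 15.690 Mbps × 3420 s × 1.07 = 57416.0 Mb
dashcam clip: 10.090 Mbps × 2220 s × 1.07 = 23967.8 Mb
concert recording: 37.280 Mbps × 5220 s × 1.07 = 208223.7 Mb
Total: 289607.5 Mb = 36200.9 MB.
= 36.20 GB.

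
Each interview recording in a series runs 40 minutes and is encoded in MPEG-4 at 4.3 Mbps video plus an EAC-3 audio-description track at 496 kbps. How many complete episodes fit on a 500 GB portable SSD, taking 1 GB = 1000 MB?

40 min = 2400 s
Audio: 496 kbps = 0.496 Mbps.
Total bitrate: 4.796 Mbps.
Per item: 4.796 Mbps × 2400 s = 11,510 Mb = 1,439 MB.
Capacity: 500 GB = 4,000,000 Mb; 347.51 items → 347 complete.

347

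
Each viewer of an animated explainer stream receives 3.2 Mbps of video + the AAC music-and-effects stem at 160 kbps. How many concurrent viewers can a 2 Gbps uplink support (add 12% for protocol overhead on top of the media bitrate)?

531

Audio: 160 kbps = 0.160 Mbps.
Per-viewer media rate: 3.360 Mbps.
On the wire with 12% overhead: 3.763 Mbps.
2 Gbps = 2,000 Mbps; 2,000 / 3.763 = 531.46 → 531 viewers.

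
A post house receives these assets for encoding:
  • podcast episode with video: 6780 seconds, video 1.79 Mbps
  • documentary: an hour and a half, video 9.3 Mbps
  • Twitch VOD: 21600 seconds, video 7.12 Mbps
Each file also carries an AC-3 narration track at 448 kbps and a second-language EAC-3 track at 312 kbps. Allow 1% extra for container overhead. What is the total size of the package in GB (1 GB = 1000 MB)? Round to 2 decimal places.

30.53 GB

Audio total: 448 + 312 = 760 kbps = 0.760 Mbps.
podcast episode with video: 2.550 Mbps × 6780 s × 1.01 = 17461.9 Mb
documentary: 10.060 Mbps × 5400 s × 1.01 = 54867.2 Mb
Twitch VOD: 7.880 Mbps × 21600 s × 1.01 = 171910.1 Mb
Total: 244239.2 Mb = 30529.9 MB.
= 30.53 GB.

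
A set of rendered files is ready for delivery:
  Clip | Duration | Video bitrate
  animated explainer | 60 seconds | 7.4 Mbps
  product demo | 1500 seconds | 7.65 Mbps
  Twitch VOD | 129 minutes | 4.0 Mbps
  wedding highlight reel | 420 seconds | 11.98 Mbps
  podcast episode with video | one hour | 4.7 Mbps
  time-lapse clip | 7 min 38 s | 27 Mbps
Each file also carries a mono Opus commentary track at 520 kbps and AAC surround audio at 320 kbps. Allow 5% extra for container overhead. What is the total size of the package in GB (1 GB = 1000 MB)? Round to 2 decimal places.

Audio total: 520 + 320 = 840 kbps = 0.840 Mbps.
animated explainer: 8.240 Mbps × 60 s × 1.05 = 519.1 Mb
product demo: 8.490 Mbps × 1500 s × 1.05 = 13371.8 Mb
Twitch VOD: 4.840 Mbps × 7740 s × 1.05 = 39334.7 Mb
wedding highlight reel: 12.820 Mbps × 420 s × 1.05 = 5653.6 Mb
podcast episode with video: 5.540 Mbps × 3600 s × 1.05 = 20941.2 Mb
time-lapse clip: 27.840 Mbps × 458 s × 1.05 = 13388.3 Mb
Total: 93208.6 Mb = 11651.1 MB.
= 11.65 GB.

11.65 GB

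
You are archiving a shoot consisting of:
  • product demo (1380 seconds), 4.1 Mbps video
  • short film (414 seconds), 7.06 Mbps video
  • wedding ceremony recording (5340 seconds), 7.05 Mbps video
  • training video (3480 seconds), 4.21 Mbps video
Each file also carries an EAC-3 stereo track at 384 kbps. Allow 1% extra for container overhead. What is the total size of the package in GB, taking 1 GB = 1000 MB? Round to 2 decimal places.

Audio: 384 kbps = 0.384 Mbps.
product demo: 4.484 Mbps × 1380 s × 1.01 = 6249.8 Mb
short film: 7.444 Mbps × 414 s × 1.01 = 3112.6 Mb
wedding ceremony recording: 7.434 Mbps × 5340 s × 1.01 = 40094.5 Mb
training video: 4.594 Mbps × 3480 s × 1.01 = 16147.0 Mb
Total: 65604.0 Mb = 8200.5 MB.
= 8.200 GB.

8.20 GB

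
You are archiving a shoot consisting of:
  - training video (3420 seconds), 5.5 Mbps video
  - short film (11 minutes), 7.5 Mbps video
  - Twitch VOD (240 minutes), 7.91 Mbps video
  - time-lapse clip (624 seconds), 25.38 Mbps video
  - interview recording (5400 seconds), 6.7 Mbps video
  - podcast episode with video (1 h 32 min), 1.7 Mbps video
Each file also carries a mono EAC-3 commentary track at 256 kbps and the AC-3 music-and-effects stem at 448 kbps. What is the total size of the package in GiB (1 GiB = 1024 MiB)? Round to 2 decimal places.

Audio total: 256 + 448 = 704 kbps = 0.704 Mbps.
training video: 6.204 Mbps × 3420 s = 21217.7 Mb
short film: 8.204 Mbps × 660 s = 5414.6 Mb
Twitch VOD: 8.614 Mbps × 14400 s = 124041.6 Mb
time-lapse clip: 26.084 Mbps × 624 s = 16276.4 Mb
interview recording: 7.404 Mbps × 5400 s = 39981.6 Mb
podcast episode with video: 2.404 Mbps × 5520 s = 13270.1 Mb
Total: 220202.0 Mb = 27525.3 MB.
= 25.63 GiB.

25.63 GiB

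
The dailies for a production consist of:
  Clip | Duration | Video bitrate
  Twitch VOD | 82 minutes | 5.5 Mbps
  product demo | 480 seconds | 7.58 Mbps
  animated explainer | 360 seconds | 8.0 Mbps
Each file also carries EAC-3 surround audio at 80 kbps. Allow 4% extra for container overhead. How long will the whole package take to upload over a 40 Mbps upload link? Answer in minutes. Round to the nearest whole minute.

Audio: 80 kbps = 0.080 Mbps.
Twitch VOD: 5.580 Mbps × 4920 s × 1.04 = 28551.7 Mb
product demo: 7.660 Mbps × 480 s × 1.04 = 3823.9 Mb
animated explainer: 8.080 Mbps × 360 s × 1.04 = 3025.2 Mb
Total: 35400.8 Mb = 4425.1 MB.
At 40 Mbps: 35400.8 / 40 = 885 s ≈ 14.8 minutes.

15 minutes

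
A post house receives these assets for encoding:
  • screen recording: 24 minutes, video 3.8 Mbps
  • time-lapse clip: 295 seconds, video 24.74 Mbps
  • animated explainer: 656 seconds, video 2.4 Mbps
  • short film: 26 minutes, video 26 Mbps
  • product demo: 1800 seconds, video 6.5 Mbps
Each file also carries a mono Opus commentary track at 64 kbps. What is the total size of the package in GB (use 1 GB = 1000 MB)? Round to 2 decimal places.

8.37 GB

Audio: 64 kbps = 0.064 Mbps.
screen recording: 3.864 Mbps × 1440 s = 5564.2 Mb
time-lapse clip: 24.804 Mbps × 295 s = 7317.2 Mb
animated explainer: 2.464 Mbps × 656 s = 1616.4 Mb
short film: 26.064 Mbps × 1560 s = 40659.8 Mb
product demo: 6.564 Mbps × 1800 s = 11815.2 Mb
Total: 66972.8 Mb = 8371.6 MB.
= 8.372 GB.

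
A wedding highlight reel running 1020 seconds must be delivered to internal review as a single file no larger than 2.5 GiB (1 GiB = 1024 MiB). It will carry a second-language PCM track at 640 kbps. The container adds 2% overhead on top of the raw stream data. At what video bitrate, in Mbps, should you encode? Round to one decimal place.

20.0 Mbps

Budget: 2.5 GiB = 21474.8 Mb.
Stream payload after overhead: 21474.8 / 1.02 = 21053.8 Mb.
Total bitrate budget: 21053.8 Mb / 1020 s = 20.641 Mbps.
Audio: 640 kbps = 0.640 Mbps.
Video: 20.641 − 0.640 = 20.001 Mbps.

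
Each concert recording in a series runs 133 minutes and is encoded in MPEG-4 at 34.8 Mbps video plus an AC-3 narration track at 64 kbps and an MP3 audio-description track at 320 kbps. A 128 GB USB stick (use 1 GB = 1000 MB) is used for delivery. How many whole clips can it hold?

3

133 min = 7980 s
Audio total: 64 + 320 = 384 kbps = 0.384 Mbps.
Total bitrate: 35.184 Mbps.
Per item: 35.184 Mbps × 7980 s = 280,768 Mb = 35,096 MB.
Capacity: 128 GB = 1,024,000 Mb; 3.65 items → 3 complete.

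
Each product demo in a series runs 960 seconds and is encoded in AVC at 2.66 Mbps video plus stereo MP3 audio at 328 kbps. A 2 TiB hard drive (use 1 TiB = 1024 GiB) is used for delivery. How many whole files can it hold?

6132

Audio: 328 kbps = 0.328 Mbps.
Total bitrate: 2.988 Mbps.
Per item: 2.988 Mbps × 960 s = 2,868 Mb = 358.6 MB.
Capacity: 2 TiB = 17,592,186 Mb; 6132.93 items → 6132 complete.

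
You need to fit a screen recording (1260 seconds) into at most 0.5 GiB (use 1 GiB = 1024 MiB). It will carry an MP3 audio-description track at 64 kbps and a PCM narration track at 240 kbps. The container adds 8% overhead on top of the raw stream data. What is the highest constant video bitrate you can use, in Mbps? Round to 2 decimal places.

2.85 Mbps

Budget: 0.5 GiB = 4295.0 Mb.
Stream payload after overhead: 4295.0 / 1.08 = 3976.8 Mb.
Total bitrate budget: 3976.8 Mb / 1260 s = 3.156 Mbps.
Audio total: 64 + 240 = 304 kbps = 0.304 Mbps.
Video: 3.156 − 0.304 = 2.852 Mbps.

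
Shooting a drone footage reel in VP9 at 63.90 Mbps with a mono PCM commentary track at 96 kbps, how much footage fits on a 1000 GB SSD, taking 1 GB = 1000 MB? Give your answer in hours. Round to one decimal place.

Audio: 96 kbps = 0.096 Mbps.
Total bitrate: 63.90 + 0.096 = 63.996 Mbps.
Capacity: 1000 GB = 8,000,000 Mb.
Recording time: 8,000,000 / 63.996 = 125,008 s ≈ 34.7 hours.

34.7 hours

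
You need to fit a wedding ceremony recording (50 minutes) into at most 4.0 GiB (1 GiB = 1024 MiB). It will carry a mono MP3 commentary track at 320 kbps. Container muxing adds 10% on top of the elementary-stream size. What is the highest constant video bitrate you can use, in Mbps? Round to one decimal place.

Budget: 4.0 GiB = 34359.7 Mb.
Stream payload after overhead: 34359.7 / 1.10 = 31236.1 Mb.
50 min = 3000 s
Total bitrate budget: 31236.1 Mb / 3000 s = 10.412 Mbps.
Audio: 320 kbps = 0.320 Mbps.
Video: 10.412 − 0.320 = 10.092 Mbps.

10.1 Mbps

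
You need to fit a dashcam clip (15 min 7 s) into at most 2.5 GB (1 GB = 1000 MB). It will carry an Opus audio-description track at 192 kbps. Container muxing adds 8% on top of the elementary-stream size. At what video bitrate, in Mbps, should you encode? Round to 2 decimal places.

20.23 Mbps

Budget: 2.5 GB = 20000.0 Mb.
Stream payload after overhead: 20000.0 / 1.08 = 18518.5 Mb.
15 min 7 s = 907 s
Total bitrate budget: 18518.5 Mb / 907 s = 20.417 Mbps.
Audio: 192 kbps = 0.192 Mbps.
Video: 20.417 − 0.192 = 20.225 Mbps.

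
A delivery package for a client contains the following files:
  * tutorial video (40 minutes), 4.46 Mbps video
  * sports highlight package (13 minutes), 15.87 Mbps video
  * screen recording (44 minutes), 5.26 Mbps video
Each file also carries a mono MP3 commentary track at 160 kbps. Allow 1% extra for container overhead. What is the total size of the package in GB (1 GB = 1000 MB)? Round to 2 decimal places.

4.78 GB

Audio: 160 kbps = 0.160 Mbps.
tutorial video: 4.620 Mbps × 2400 s × 1.01 = 11198.9 Mb
sports highlight package: 16.030 Mbps × 780 s × 1.01 = 12628.4 Mb
screen recording: 5.420 Mbps × 2640 s × 1.01 = 14451.9 Mb
Total: 38279.2 Mb = 4784.9 MB.
= 4.785 GB.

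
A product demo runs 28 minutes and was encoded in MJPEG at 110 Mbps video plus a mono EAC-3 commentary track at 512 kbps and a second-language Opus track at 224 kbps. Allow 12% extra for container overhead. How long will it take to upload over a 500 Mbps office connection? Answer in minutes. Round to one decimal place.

28 min = 1680 s
Audio total: 512 + 224 = 736 kbps = 0.736 Mbps.
Total bitrate: 110.736 Mbps.
File: 110.736 Mbps × 1680 s = 186036.5 Mb.
With 12% container overhead: ×1.12. → 208360.9 Mb.
At 500 Mbps: 208360.9 / 500 = 416.7 s ≈ 6.95 minutes.

6.9 minutes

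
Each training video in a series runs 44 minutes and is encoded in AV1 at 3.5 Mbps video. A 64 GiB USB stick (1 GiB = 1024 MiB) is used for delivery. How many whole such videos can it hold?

59

44 min = 2640 s
Per item: 3.500 Mbps × 2640 s = 9,240 Mb = 1,155 MB.
Capacity: 64 GiB = 549,756 Mb; 59.50 items → 59 complete.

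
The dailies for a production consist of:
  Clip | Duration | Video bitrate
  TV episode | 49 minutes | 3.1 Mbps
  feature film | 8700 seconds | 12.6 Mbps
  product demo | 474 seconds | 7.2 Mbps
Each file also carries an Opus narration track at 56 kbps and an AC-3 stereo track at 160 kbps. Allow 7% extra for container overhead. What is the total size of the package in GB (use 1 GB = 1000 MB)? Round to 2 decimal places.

16.69 GB

Audio total: 56 + 160 = 216 kbps = 0.216 Mbps.
TV episode: 3.316 Mbps × 2940 s × 1.07 = 10431.5 Mb
feature film: 12.816 Mbps × 8700 s × 1.07 = 119304.1 Mb
product demo: 7.416 Mbps × 474 s × 1.07 = 3761.2 Mb
Total: 133496.9 Mb = 16687.1 MB.
= 16.69 GB.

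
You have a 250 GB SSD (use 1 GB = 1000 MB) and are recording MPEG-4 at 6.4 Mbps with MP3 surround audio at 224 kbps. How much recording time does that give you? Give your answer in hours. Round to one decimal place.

Audio: 224 kbps = 0.224 Mbps.
Total bitrate: 6.4 + 0.224 = 6.624 Mbps.
Capacity: 250 GB = 2,000,000 Mb.
Recording time: 2,000,000 / 6.624 = 301,932 s ≈ 83.9 hours.

83.9 hours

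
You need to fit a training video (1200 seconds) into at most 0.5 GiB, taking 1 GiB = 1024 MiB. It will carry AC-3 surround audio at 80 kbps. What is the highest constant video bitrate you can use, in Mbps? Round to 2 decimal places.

Budget: 0.5 GiB = 4295.0 Mb.
Total bitrate budget: 4295.0 Mb / 1200 s = 3.579 Mbps.
Audio: 80 kbps = 0.080 Mbps.
Video: 3.579 − 0.080 = 3.499 Mbps.

3.50 Mbps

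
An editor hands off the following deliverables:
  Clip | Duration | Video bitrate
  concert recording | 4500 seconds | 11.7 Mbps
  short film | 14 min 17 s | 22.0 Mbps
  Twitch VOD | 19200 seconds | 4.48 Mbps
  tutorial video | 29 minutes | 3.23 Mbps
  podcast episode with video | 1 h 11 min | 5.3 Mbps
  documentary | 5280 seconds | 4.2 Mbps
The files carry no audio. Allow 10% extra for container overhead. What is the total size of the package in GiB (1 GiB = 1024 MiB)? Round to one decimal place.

concert recording: 11.700 Mbps × 4500 s × 1.10 = 57915.0 Mb
short film: 22.000 Mbps × 857 s × 1.10 = 20739.4 Mb
Twitch VOD: 4.480 Mbps × 19200 s × 1.10 = 94617.6 Mb
tutorial video: 3.230 Mbps × 1740 s × 1.10 = 6182.2 Mb
podcast episode with video: 5.300 Mbps × 4260 s × 1.10 = 24835.8 Mb
documentary: 4.200 Mbps × 5280 s × 1.10 = 24393.6 Mb
Total: 228683.6 Mb = 28585.5 MB.
= 26.62 GiB.

26.6 GiB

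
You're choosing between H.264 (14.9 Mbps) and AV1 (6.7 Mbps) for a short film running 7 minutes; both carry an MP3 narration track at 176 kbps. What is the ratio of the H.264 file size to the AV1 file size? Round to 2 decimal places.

2.19

7 min = 420 s
Audio: 176 kbps = 0.176 Mbps.
H.264: 15.076 Mbps × 420 s = 6331.9 Mb = 0.737 GiB.
AV1: 6.876 Mbps × 420 s = 2887.9 Mb = 0.336 GiB.
Ratio: 0.737 / 0.336 = 2.193.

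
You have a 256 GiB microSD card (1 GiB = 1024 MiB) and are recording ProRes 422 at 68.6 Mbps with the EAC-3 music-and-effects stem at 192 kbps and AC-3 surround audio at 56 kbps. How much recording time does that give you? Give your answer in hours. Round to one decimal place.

Audio total: 192 + 56 = 248 kbps = 0.248 Mbps.
Total bitrate: 68.6 + 0.248 = 68.848 Mbps.
Capacity: 256 GiB = 2,199,023 Mb.
Recording time: 2,199,023 / 68.848 = 31,940 s ≈ 8.87 hours.

8.9 hours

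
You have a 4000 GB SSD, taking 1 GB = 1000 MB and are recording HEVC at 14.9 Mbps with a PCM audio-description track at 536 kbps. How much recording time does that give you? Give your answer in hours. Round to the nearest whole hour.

Audio: 536 kbps = 0.536 Mbps.
Total bitrate: 14.9 + 0.536 = 15.436 Mbps.
Capacity: 4000 GB = 32,000,000 Mb.
Recording time: 32,000,000 / 15.436 = 2,073,076 s ≈ 576 hours.

576 hours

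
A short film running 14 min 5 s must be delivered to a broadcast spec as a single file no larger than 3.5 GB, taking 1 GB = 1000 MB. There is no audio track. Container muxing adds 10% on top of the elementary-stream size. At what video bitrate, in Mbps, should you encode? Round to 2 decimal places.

30.12 Mbps

Budget: 3.5 GB = 28000.0 Mb.
Stream payload after overhead: 28000.0 / 1.10 = 25454.5 Mb.
14 min 5 s = 845 s
Total bitrate budget: 25454.5 Mb / 845 s = 30.124 Mbps.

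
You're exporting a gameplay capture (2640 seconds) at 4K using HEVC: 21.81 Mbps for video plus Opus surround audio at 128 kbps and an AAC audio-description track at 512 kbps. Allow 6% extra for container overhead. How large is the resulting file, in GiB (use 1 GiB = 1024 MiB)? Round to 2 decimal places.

Audio total: 128 + 512 = 640 kbps = 0.640 Mbps.
Total bitrate: 21.81 + 0.640 = 22.450 Mbps.
Stream data: 22.450 Mbps × 2640 s = 59268.0 Mb.
With 6% container overhead: ×1.06.
62,824 Mb = 7,853,010,000 bytes ÷ 1,073,741,824 = 7.314 GiB.

7.31 GiB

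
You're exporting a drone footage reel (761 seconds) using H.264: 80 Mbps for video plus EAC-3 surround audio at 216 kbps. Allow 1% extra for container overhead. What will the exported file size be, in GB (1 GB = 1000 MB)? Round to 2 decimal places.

Audio: 216 kbps = 0.216 Mbps.
Total bitrate: 80 + 0.216 = 80.216 Mbps.
Stream data: 80.216 Mbps × 761 s = 61044.4 Mb.
With 1% container overhead: ×1.01.
61,655 Mb ÷ 8 = 7,707 MB → 7.707 GB.

7.71 GB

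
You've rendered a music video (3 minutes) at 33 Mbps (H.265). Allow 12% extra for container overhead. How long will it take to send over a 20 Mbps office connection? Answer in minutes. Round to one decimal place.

3 min = 180 s
File: 33.000 Mbps × 180 s = 5940.0 Mb.
With 12% container overhead: ×1.12. → 6652.8 Mb.
At 20 Mbps: 6652.8 / 20 = 332.6 s ≈ 5.54 minutes.

5.5 minutes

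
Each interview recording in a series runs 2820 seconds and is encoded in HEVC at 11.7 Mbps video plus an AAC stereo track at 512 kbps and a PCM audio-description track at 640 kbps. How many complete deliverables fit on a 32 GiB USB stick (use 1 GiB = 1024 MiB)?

7

Audio total: 512 + 640 = 1152 kbps = 1.152 Mbps.
Total bitrate: 12.852 Mbps.
Per item: 12.852 Mbps × 2820 s = 36,243 Mb = 4,530 MB.
Capacity: 32 GiB = 274,878 Mb; 7.58 items → 7 complete.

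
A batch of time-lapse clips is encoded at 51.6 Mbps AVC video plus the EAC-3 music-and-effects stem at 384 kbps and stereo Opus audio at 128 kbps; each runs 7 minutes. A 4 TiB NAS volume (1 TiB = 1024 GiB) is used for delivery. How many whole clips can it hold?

1607

7 min = 420 s
Audio total: 384 + 128 = 512 kbps = 0.512 Mbps.
Total bitrate: 52.112 Mbps.
Per item: 52.112 Mbps × 420 s = 21,887 Mb = 2,736 MB.
Capacity: 4 TiB = 35,184,372 Mb; 1607.54 items → 1607 complete.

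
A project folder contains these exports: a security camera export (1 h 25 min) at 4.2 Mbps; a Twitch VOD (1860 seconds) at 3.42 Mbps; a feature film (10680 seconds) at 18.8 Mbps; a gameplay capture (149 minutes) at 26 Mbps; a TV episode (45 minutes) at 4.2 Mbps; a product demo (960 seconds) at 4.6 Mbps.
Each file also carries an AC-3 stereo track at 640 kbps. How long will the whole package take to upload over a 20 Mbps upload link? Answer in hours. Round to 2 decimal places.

Audio: 640 kbps = 0.640 Mbps.
security camera export: 4.840 Mbps × 5100 s = 24684.0 Mb
Twitch VOD: 4.060 Mbps × 1860 s = 7551.6 Mb
feature film: 19.440 Mbps × 10680 s = 207619.2 Mb
gameplay capture: 26.640 Mbps × 8940 s = 238161.6 Mb
TV episode: 4.840 Mbps × 2700 s = 13068.0 Mb
product demo: 5.240 Mbps × 960 s = 5030.4 Mb
Total: 496114.8 Mb = 62014.3 MB.
At 20 Mbps: 496114.8 / 20 = 24806 s ≈ 6.89 hours.

6.89 hours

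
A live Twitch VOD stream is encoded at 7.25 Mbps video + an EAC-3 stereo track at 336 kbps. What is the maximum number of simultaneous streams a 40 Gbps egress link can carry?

Audio: 336 kbps = 0.336 Mbps.
Per-viewer media rate: 7.586 Mbps.
40 Gbps = 40,000 Mbps; 40,000 / 7.586 = 5272.87 → 5272 viewers.

5272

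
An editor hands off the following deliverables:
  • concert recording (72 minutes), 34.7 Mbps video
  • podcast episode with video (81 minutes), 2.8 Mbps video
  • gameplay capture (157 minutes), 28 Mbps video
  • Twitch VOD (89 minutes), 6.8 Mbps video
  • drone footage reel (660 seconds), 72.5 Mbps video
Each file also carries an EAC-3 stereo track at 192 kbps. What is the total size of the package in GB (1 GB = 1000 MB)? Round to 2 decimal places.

Audio: 192 kbps = 0.192 Mbps.
concert recording: 34.892 Mbps × 4320 s = 150733.4 Mb
podcast episode with video: 2.992 Mbps × 4860 s = 14541.1 Mb
gameplay capture: 28.192 Mbps × 9420 s = 265568.6 Mb
Twitch VOD: 6.992 Mbps × 5340 s = 37337.3 Mb
drone footage reel: 72.692 Mbps × 660 s = 47976.7 Mb
Total: 516157.2 Mb = 64519.7 MB.
= 64.52 GB.

64.52 GB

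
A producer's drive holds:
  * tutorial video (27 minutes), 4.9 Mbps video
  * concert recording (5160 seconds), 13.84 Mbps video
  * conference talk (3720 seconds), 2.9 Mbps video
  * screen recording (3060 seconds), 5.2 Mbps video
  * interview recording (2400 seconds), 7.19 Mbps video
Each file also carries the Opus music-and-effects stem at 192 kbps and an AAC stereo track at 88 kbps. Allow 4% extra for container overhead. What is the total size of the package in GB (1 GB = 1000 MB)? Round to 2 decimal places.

Audio total: 192 + 88 = 280 kbps = 0.280 Mbps.
tutorial video: 5.180 Mbps × 1620 s × 1.04 = 8727.3 Mb
concert recording: 14.120 Mbps × 5160 s × 1.04 = 75773.6 Mb
conference talk: 3.180 Mbps × 3720 s × 1.04 = 12302.8 Mb
screen recording: 5.480 Mbps × 3060 s × 1.04 = 17439.6 Mb
interview recording: 7.470 Mbps × 2400 s × 1.04 = 18645.1 Mb
Total: 132888.3 Mb = 16611.0 MB.
= 16.61 GB.

16.61 GB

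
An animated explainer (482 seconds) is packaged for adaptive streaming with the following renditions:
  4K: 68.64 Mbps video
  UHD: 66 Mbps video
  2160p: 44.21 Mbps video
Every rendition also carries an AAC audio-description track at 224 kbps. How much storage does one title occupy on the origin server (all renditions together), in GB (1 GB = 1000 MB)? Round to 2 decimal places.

Audio: 224 kbps = 0.224 Mbps.
Sum of rendition bitrates: (68.64+0.224) + (66+0.224) + (44.21+0.224) = 179.522 Mbps.
× 482 s = 86,530 Mb = 10,816 MB = 10.82 GB.

10.82 GB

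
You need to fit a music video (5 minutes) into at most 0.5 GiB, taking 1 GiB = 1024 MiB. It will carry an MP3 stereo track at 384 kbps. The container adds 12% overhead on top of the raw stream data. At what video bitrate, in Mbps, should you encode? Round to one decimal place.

Budget: 0.5 GiB = 4295.0 Mb.
Stream payload after overhead: 4295.0 / 1.12 = 3834.8 Mb.
5 min = 300 s
Total bitrate budget: 3834.8 Mb / 300 s = 12.783 Mbps.
Audio: 384 kbps = 0.384 Mbps.
Video: 12.783 − 0.384 = 12.399 Mbps.

12.4 Mbps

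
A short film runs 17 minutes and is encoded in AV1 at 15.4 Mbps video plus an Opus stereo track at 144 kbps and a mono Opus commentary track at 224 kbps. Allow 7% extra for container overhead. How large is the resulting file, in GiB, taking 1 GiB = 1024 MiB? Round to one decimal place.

17 min = 1020 s
Audio total: 144 + 224 = 368 kbps = 0.368 Mbps.
Total bitrate: 15.4 + 0.368 = 15.768 Mbps.
Stream data: 15.768 Mbps × 1020 s = 16083.4 Mb.
With 7% container overhead: ×1.07.
17,209 Mb = 2,151,149,400 bytes ÷ 1,073,741,824 = 2.003 GiB.

2.0 GiB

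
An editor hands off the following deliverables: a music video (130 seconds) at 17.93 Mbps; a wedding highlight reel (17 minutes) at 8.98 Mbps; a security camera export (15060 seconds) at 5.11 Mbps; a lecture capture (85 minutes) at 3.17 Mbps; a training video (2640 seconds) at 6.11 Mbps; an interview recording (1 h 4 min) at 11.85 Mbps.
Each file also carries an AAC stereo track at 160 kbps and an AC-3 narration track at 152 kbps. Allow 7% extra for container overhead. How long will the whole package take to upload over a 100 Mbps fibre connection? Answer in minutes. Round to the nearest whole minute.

Audio total: 160 + 152 = 312 kbps = 0.312 Mbps.
music video: 18.242 Mbps × 130 s × 1.07 = 2537.5 Mb
wedding highlight reel: 9.292 Mbps × 1020 s × 1.07 = 10141.3 Mb
security camera export: 5.422 Mbps × 15060 s × 1.07 = 87371.2 Mb
lecture capture: 3.482 Mbps × 5100 s × 1.07 = 19001.3 Mb
training video: 6.422 Mbps × 2640 s × 1.07 = 18140.9 Mb
interview recording: 12.162 Mbps × 3840 s × 1.07 = 49971.2 Mb
Total: 187163.3 Mb = 23395.4 MB.
At 100 Mbps: 187163.3 / 100 = 1872 s ≈ 31.2 minutes.

31 minutes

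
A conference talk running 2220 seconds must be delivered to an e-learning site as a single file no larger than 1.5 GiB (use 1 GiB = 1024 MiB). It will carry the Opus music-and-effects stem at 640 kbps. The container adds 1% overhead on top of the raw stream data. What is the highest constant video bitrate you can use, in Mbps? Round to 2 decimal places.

5.11 Mbps

Budget: 1.5 GiB = 12884.9 Mb.
Stream payload after overhead: 12884.9 / 1.01 = 12757.3 Mb.
Total bitrate budget: 12757.3 Mb / 2220 s = 5.747 Mbps.
Audio: 640 kbps = 0.640 Mbps.
Video: 5.747 − 0.640 = 5.107 Mbps.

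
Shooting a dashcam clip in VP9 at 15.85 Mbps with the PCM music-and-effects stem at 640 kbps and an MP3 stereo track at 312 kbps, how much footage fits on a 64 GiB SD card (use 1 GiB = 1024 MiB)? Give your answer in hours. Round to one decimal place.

9.1 hours

Audio total: 640 + 312 = 952 kbps = 0.952 Mbps.
Total bitrate: 15.85 + 0.952 = 16.802 Mbps.
Capacity: 64 GiB = 549,756 Mb.
Recording time: 549,756 / 16.802 = 32,720 s ≈ 9.09 hours.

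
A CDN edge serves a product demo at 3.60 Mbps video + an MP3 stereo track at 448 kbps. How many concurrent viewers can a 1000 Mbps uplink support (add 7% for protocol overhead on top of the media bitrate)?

Audio: 448 kbps = 0.448 Mbps.
Per-viewer media rate: 4.048 Mbps.
On the wire with 7% overhead: 4.331 Mbps.
1000 Mbps = 1,000 Mbps; 1,000 / 4.331 = 230.87 → 230 viewers.

230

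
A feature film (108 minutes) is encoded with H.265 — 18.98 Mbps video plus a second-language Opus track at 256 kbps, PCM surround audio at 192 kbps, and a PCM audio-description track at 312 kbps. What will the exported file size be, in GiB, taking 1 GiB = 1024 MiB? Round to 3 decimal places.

14.891 GiB

108 min = 6480 s
Audio total: 256 + 192 + 312 = 760 kbps = 0.760 Mbps.
Total bitrate: 18.98 + 0.760 = 19.740 Mbps.
Stream data: 19.740 Mbps × 6480 s = 127915.2 Mb.
127,915 Mb = 15,989,400,000 bytes ÷ 1,073,741,824 = 14.89 GiB.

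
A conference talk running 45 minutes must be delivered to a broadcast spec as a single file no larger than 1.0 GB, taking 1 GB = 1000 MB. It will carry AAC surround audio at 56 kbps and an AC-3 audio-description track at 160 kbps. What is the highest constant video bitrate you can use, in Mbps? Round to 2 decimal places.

Budget: 1.0 GB = 8000.0 Mb.
45 min = 2700 s
Total bitrate budget: 8000.0 Mb / 2700 s = 2.963 Mbps.
Audio total: 56 + 160 = 216 kbps = 0.216 Mbps.
Video: 2.963 − 0.216 = 2.747 Mbps.

2.75 Mbps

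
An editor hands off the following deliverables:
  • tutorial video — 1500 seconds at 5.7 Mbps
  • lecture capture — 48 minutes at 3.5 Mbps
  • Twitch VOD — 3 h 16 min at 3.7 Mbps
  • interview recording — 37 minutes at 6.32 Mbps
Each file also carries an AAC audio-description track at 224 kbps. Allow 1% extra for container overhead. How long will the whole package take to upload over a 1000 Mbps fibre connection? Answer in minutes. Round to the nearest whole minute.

Audio: 224 kbps = 0.224 Mbps.
tutorial video: 5.924 Mbps × 1500 s × 1.01 = 8974.9 Mb
lecture capture: 3.724 Mbps × 2880 s × 1.01 = 10832.4 Mb
Twitch VOD: 3.924 Mbps × 11760 s × 1.01 = 46607.7 Mb
interview recording: 6.544 Mbps × 2220 s × 1.01 = 14673.0 Mb
Total: 81087.9 Mb = 10136.0 MB.
At 1000 Mbps: 81087.9 / 1000 = 81 s ≈ 1.35 minutes.

1 minutes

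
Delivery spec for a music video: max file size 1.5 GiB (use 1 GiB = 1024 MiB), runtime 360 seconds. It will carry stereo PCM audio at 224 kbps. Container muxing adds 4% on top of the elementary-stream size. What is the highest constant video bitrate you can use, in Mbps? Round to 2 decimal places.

34.19 Mbps

Budget: 1.5 GiB = 12884.9 Mb.
Stream payload after overhead: 12884.9 / 1.04 = 12389.3 Mb.
Total bitrate budget: 12389.3 Mb / 360 s = 34.415 Mbps.
Audio: 224 kbps = 0.224 Mbps.
Video: 34.415 − 0.224 = 34.191 Mbps.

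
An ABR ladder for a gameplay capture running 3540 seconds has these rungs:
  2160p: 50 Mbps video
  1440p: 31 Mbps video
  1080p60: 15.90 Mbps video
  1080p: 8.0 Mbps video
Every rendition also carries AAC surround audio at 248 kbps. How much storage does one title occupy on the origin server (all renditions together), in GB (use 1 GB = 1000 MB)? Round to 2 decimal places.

Audio: 248 kbps = 0.248 Mbps.
Sum of rendition bitrates: (50+0.248) + (31+0.248) + (15.90+0.248) + (8.0+0.248) = 105.892 Mbps.
× 3540 s = 374,858 Mb = 46,857 MB = 46.86 GB.

46.86 GB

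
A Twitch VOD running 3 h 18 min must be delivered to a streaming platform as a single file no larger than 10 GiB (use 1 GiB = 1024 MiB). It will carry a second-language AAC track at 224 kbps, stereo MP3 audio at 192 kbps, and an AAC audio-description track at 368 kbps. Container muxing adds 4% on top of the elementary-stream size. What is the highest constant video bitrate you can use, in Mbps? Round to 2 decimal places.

6.17 Mbps

Budget: 10 GiB = 85899.3 Mb.
Stream payload after overhead: 85899.3 / 1.04 = 82595.5 Mb.
3 h 18 min = 198 min = 11880 s
Total bitrate budget: 82595.5 Mb / 11880 s = 6.952 Mbps.
Audio total: 224 + 192 + 368 = 784 kbps = 0.784 Mbps.
Video: 6.952 − 0.784 = 6.168 Mbps.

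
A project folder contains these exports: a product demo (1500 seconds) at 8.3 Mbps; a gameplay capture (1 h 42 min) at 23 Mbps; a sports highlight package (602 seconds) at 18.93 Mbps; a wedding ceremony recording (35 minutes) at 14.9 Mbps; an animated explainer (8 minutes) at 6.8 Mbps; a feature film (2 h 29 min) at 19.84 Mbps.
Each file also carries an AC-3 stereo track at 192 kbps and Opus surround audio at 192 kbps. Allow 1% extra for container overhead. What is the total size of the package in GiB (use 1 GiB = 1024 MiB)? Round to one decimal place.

45.2 GiB

Audio total: 192 + 192 = 384 kbps = 0.384 Mbps.
product demo: 8.684 Mbps × 1500 s × 1.01 = 13156.3 Mb
gameplay capture: 23.384 Mbps × 6120 s × 1.01 = 144541.2 Mb
sports highlight package: 19.314 Mbps × 602 s × 1.01 = 11743.3 Mb
wedding ceremony recording: 15.284 Mbps × 2100 s × 1.01 = 32417.4 Mb
animated explainer: 7.184 Mbps × 480 s × 1.01 = 3482.8 Mb
feature film: 20.224 Mbps × 8940 s × 1.01 = 182610.6 Mb
Total: 387951.5 Mb = 48493.9 MB.
= 45.16 GiB.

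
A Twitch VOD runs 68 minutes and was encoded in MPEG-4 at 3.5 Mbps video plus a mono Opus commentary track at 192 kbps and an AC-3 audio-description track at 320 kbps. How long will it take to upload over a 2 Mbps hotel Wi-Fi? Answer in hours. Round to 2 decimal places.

2.27 hours

68 min = 4080 s
Audio total: 192 + 320 = 512 kbps = 0.512 Mbps.
Total bitrate: 4.012 Mbps.
File: 4.012 Mbps × 4080 s = 16369.0 Mb.
At 2 Mbps: 16369.0 / 2 = 8184.5 s ≈ 2.27 hours.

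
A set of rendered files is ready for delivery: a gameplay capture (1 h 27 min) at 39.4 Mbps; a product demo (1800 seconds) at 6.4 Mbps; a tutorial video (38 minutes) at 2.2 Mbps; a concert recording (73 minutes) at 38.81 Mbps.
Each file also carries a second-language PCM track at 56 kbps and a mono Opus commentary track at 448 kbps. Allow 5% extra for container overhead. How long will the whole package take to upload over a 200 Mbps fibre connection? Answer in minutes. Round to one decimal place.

Audio total: 56 + 448 = 504 kbps = 0.504 Mbps.
gameplay capture: 39.904 Mbps × 5220 s × 1.05 = 218713.8 Mb
product demo: 6.904 Mbps × 1800 s × 1.05 = 13048.6 Mb
tutorial video: 2.704 Mbps × 2280 s × 1.05 = 6473.4 Mb
concert recording: 39.314 Mbps × 4380 s × 1.05 = 180805.1 Mb
Total: 419040.8 Mb = 52380.1 MB.
At 200 Mbps: 419040.8 / 200 = 2095 s ≈ 34.9 minutes.

34.9 minutes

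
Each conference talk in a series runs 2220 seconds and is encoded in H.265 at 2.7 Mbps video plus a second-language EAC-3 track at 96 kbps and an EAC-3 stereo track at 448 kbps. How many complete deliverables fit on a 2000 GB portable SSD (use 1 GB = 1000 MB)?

2221

Audio total: 96 + 448 = 544 kbps = 0.544 Mbps.
Total bitrate: 3.244 Mbps.
Per item: 3.244 Mbps × 2220 s = 7,202 Mb = 900.2 MB.
Capacity: 2000 GB = 16,000,000 Mb; 2221.70 items → 2221 complete.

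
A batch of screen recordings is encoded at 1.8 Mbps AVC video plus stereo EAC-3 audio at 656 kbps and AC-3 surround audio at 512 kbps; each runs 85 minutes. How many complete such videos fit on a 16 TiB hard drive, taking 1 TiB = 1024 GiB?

85 min = 5100 s
Audio total: 656 + 512 = 1168 kbps = 1.168 Mbps.
Total bitrate: 2.968 Mbps.
Per item: 2.968 Mbps × 5100 s = 15,137 Mb = 1,892 MB.
Capacity: 16 TiB = 140,737,488 Mb; 9297.70 items → 9297 complete.

9297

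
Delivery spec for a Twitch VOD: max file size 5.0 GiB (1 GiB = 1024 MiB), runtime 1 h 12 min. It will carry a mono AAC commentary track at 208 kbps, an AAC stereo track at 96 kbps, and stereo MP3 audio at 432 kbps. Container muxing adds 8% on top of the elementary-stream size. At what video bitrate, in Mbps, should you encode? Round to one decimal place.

Budget: 5.0 GiB = 42949.7 Mb.
Stream payload after overhead: 42949.7 / 1.08 = 39768.2 Mb.
1 h 12 min = 72 min = 4320 s
Total bitrate budget: 39768.2 Mb / 4320 s = 9.206 Mbps.
Audio total: 208 + 96 + 432 = 736 kbps = 0.736 Mbps.
Video: 9.206 − 0.736 = 8.470 Mbps.

8.5 Mbps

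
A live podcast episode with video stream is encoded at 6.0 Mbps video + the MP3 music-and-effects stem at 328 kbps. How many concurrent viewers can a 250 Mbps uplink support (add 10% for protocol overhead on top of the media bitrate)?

Audio: 328 kbps = 0.328 Mbps.
Per-viewer media rate: 6.328 Mbps.
On the wire with 10% overhead: 6.961 Mbps.
250 Mbps = 250.0 Mbps; 250.0 / 6.961 = 35.92 → 35 viewers.

35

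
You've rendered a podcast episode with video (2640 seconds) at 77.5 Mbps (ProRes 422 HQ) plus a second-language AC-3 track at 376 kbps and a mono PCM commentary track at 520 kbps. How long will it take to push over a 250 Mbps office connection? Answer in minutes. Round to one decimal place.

13.8 minutes

Audio total: 376 + 520 = 896 kbps = 0.896 Mbps.
Total bitrate: 78.396 Mbps.
File: 78.396 Mbps × 2640 s = 206965.4 Mb.
At 250 Mbps: 206965.4 / 250 = 827.9 s ≈ 13.8 minutes.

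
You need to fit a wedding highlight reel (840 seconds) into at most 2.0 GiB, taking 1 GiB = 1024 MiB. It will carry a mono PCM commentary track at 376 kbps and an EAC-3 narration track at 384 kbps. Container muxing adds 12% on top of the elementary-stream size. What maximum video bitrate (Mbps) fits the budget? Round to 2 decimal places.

17.50 Mbps

Budget: 2.0 GiB = 17179.9 Mb.
Stream payload after overhead: 17179.9 / 1.12 = 15339.2 Mb.
Total bitrate budget: 15339.2 Mb / 840 s = 18.261 Mbps.
Audio total: 376 + 384 = 760 kbps = 0.760 Mbps.
Video: 18.261 − 0.760 = 17.501 Mbps.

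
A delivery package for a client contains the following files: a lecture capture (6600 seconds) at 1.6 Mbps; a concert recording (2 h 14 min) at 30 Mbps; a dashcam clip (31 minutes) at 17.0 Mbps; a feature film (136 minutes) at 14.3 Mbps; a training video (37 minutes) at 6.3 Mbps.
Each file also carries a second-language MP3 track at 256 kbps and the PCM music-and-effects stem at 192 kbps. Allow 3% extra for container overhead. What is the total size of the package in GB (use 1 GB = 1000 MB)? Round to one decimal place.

54.9 GB

Audio total: 256 + 192 = 448 kbps = 0.448 Mbps.
lecture capture: 2.048 Mbps × 6600 s × 1.03 = 13922.3 Mb
concert recording: 30.448 Mbps × 8040 s × 1.03 = 252146.0 Mb
dashcam clip: 17.448 Mbps × 1860 s × 1.03 = 33426.9 Mb
feature film: 14.748 Mbps × 8160 s × 1.03 = 123954.0 Mb
training video: 6.748 Mbps × 2220 s × 1.03 = 15430.0 Mb
Total: 438879.1 Mb = 54859.9 MB.
= 54.86 GB.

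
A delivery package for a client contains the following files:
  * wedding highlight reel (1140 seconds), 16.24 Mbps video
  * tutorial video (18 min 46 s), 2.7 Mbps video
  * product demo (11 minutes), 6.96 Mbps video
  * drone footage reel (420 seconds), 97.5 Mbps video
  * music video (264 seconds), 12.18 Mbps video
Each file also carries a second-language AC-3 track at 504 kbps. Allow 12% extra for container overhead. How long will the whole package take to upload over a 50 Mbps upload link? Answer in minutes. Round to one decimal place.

26.9 minutes

Audio: 504 kbps = 0.504 Mbps.
wedding highlight reel: 16.744 Mbps × 1140 s × 1.12 = 21378.7 Mb
tutorial video: 3.204 Mbps × 1126 s × 1.12 = 4040.6 Mb
product demo: 7.464 Mbps × 660 s × 1.12 = 5517.4 Mb
drone footage reel: 98.004 Mbps × 420 s × 1.12 = 46101.1 Mb
music video: 12.684 Mbps × 264 s × 1.12 = 3750.4 Mb
Total: 80788.2 Mb = 10098.5 MB.
At 50 Mbps: 80788.2 / 50 = 1616 s ≈ 26.9 minutes.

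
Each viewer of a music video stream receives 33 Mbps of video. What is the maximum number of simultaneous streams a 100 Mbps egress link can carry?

100 Mbps = 100.0 Mbps; 100.0 / 33.000 = 3.03 → 3 viewers.

3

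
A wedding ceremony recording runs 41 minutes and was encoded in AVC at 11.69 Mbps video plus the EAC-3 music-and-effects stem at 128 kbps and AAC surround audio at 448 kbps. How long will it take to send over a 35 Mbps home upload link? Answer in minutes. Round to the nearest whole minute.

41 min = 2460 s
Audio total: 128 + 448 = 576 kbps = 0.576 Mbps.
Total bitrate: 12.266 Mbps.
File: 12.266 Mbps × 2460 s = 30174.4 Mb.
At 35 Mbps: 30174.4 / 35 = 862.1 s ≈ 14.4 minutes.

14 minutes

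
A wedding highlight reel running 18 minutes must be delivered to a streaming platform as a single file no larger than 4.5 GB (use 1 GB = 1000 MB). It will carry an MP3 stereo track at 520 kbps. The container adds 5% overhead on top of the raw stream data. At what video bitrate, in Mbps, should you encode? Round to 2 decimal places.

31.23 Mbps

Budget: 4.5 GB = 36000.0 Mb.
Stream payload after overhead: 36000.0 / 1.05 = 34285.7 Mb.
18 min = 1080 s
Total bitrate budget: 34285.7 Mb / 1080 s = 31.746 Mbps.
Audio: 520 kbps = 0.520 Mbps.
Video: 31.746 − 0.520 = 31.226 Mbps.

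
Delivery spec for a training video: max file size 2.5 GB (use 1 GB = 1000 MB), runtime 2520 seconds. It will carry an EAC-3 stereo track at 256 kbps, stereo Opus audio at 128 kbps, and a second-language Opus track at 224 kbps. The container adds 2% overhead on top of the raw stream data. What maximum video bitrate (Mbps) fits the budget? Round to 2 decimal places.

7.17 Mbps

Budget: 2.5 GB = 20000.0 Mb.
Stream payload after overhead: 20000.0 / 1.02 = 19607.8 Mb.
Total bitrate budget: 19607.8 Mb / 2520 s = 7.781 Mbps.
Audio total: 256 + 128 + 224 = 608 kbps = 0.608 Mbps.
Video: 7.781 − 0.608 = 7.173 Mbps.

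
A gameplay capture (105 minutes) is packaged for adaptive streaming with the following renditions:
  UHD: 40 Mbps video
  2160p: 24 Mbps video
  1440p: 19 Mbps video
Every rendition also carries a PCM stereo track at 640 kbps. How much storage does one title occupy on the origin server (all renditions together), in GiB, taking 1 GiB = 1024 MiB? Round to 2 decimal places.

105 min = 6300 s
Audio: 640 kbps = 0.640 Mbps.
Sum of rendition bitrates: (40+0.640) + (24+0.640) + (19+0.640) = 84.920 Mbps.
× 6300 s = 534,996 Mb = 66,874 MB = 62.28 GiB.

62.28 GiB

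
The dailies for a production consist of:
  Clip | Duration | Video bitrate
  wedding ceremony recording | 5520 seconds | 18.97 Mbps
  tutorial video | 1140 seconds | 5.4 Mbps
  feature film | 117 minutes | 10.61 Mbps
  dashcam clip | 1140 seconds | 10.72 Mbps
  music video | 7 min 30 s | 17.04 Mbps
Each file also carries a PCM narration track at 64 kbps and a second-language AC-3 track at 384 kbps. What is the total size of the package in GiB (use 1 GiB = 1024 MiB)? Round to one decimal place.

Audio total: 64 + 384 = 448 kbps = 0.448 Mbps.
wedding ceremony recording: 19.418 Mbps × 5520 s = 107187.4 Mb
tutorial video: 5.848 Mbps × 1140 s = 6666.7 Mb
feature film: 11.058 Mbps × 7020 s = 77627.2 Mb
dashcam clip: 11.168 Mbps × 1140 s = 12731.5 Mb
music video: 17.488 Mbps × 450 s = 7869.6 Mb
Total: 212082.4 Mb = 26510.3 MB.
= 24.69 GiB.

24.7 GiB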